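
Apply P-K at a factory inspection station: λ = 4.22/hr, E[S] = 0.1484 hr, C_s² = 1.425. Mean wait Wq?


ρ = λ·E[S] = 4.22·0.1484 = 0.6262
E[S²] = E[S]²(1+C_s²) = 0.1484²·(1+1.425) = 0.053405
Wq = λ·E[S²]/(2(1−ρ)) = 4.22·0.053405/(2·0.3738) = 0.30149 hr

Final: 0.30149 hr


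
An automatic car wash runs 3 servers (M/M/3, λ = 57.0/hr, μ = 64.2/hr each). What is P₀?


a = λ/μ = 57.0/64.2 = 0.8879; ρ = a/c = 0.2960
Σ_{k=0}^{2} a^k/k! (terms k=0..2) = 1.00000 + 0.88785 + 0.39414 = 2.28199
Tail: a^3/(3!(1−ρ)) = 0.69987/(6·0.7040) = 0.16568
P₀ = 1/(2.28199 + 0.16568) = 1/2.44767 = 0.408552

Final: 0.408552


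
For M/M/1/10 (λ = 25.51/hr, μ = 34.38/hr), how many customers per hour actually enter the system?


ρ = 0.7420; P_K = (1−ρ)ρ^10/(1−ρ^11) = 0.013561
λ_eff = λ(1 − P_K) = 25.51·(1 − 0.013561) = 25.51·0.986439 = 25.1641 /hr

Final: 25.1641 /hr


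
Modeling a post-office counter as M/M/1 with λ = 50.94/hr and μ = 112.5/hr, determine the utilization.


ρ = λ/μ = 50.94/112.5 = 0.4528

Final: 0.4528


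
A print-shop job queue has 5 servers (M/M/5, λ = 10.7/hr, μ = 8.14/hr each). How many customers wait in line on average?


a = λ/μ = 1.3145; ρ = a/5 = 0.2629
P₀ = 0.268401
Lq = P₀·a^c·ρ / (c!·(1−ρ)²) = 0.268401·3.92461·0.2629/(120·0.54332)
= 0.004248

Final: 0.004248


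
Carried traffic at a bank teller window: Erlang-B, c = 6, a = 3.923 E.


B(6,3.923) = 0.111623 (Erlang-B)
Carried load = a(1 − B) = 3.923·(1 − 0.111623) = 3.923·0.888377 = 3.4851 E

Final: 3.4851 Erlangs


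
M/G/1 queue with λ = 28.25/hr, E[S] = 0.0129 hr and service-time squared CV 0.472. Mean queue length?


ρ = λ·E[S] = 28.25·0.0129 = 0.3644
Lq = ρ²(1+C_s²)/(2(1−ρ)) = 0.1328·(1+0.472)/(2·0.6356)
= 0.1328·1.4720/1.2712 = 0.15379

Final: 0.15379


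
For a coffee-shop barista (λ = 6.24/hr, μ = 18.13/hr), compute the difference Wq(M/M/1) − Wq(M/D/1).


ρ = 6.24/18.13 = 0.3442
Wq(M/M/1) = ρ/(μ−λ) = 0.3442/11.89 = 0.02895 hr
Wq(M/D/1) = ρ/(2(μ−λ)) = 0.01447 hr
Savings = 0.02895 − 0.01447 = 0.01447 hr

Final: 0.01447 hr


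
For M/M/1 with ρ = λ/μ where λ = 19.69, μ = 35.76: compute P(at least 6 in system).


ρ = 19.69/35.76 = 0.5506
P(N ≥ n) = ρ^n = 0.5506^6 = 0.027867

Final: 0.027867


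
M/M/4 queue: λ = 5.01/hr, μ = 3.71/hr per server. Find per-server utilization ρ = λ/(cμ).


ρ = λ/(cμ) = 5.01/(4·3.71) = 5.01/14.84 = 0.3376

Final: 0.3376


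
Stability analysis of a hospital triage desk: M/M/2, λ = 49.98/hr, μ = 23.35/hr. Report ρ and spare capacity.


Total capacity cμ = 2·23.35 = 46.70/hr
ρ = λ/(cμ) = 49.98/46.70 = 1.0702
Stable ⇔ ρ < 1: NO
Spare capacity = cμ − λ = 46.70 − 49.98 = -3.28/hr

Final: ρ = 1.0702; unstable; margin = -3.28/hr


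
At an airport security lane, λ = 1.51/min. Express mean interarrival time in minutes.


Mean interarrival time = 1/λ = 1/1.51 minute = 0.66225 minute
In minutes: 0.66225 × 1 = 0.6623 min

Final: 0.6623 min


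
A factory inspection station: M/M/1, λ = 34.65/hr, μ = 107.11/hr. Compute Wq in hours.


ρ = 34.65/107.11 = 0.3235
Wq = ρ/(μ−λ) = 0.3235/(107.11 − 34.65) = 0.3235/72.46 = 0.004465 hr

Final: 0.004465 hr


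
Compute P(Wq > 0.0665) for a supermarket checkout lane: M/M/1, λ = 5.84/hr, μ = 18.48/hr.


ρ = 5.84/18.48 = 0.3160
P(Wq > t) = ρ·e^{−(μ−λ)t} = 0.3160·e^{−0.8406}
= 0.3160·0.431469 = 0.136352

Final: 0.136352


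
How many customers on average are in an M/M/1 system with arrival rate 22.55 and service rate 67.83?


ρ = λ/μ = 22.55/67.83 = 0.3324
L = ρ/(1−ρ) = 0.3324/(1 − 0.3324) = 0.3324/0.6676 = 0.4980

Final: 0.4980


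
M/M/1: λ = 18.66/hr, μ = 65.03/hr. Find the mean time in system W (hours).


W = 1/(μ−λ) = 1/(65.03 − 18.66) = 1/46.37 = 0.02157 hr

Final: 0.02157 hr


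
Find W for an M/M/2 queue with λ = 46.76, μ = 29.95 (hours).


a = 1.5613; ρ = 0.7806; P₀ = 0.123195
Lq = P₀·a^c·ρ/(c!(1−ρ)²) = 2.43573
Wq = Lq/λ = 2.43573/46.76 = 0.05209 hr
W = Wq + 1/μ = 0.05209 + 0.03339 = 0.08548 hr

Final: 0.08548 hr


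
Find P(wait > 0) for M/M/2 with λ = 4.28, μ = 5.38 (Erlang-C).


a = λ/μ = 0.7955; ρ = a/2 = 0.3978
P₀ = 0.430851 (from M/M/c formula)
C(c,a) = [a^c/(c!(1−ρ))]·P₀ = [0.63288/(2·0.6022)]·0.430851
= 0.52545·0.430851 = 0.226390

Final: 0.226390


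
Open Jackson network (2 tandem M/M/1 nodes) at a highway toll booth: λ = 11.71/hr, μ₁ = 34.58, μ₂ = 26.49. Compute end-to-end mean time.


Each node sees arrival rate λ = 11.71/hr (tandem ⇒ throughput preserved).
W₁ = 1/(μ₁−λ) = 1/(34.58−11.71) = 0.04373 hr
W₂ = 1/(μ₂−λ) = 1/(26.49−11.71) = 0.06766 hr
W_total = W₁ + W₂ = 0.04373 + 0.06766 = 0.11138 hr

Final: 0.11138 hr


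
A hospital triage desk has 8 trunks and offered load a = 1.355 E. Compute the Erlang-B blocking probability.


B(c,a) = (a^c/c!) / Σ_{k=0}^{c} a^k/k!
a^8/8! = 0.0002818
Σ terms (k=0..8): 1.00000 + 1.35500 + 0.91801 + 0.41464 + 0.14046 + 0.03806 + 0.008596 + 0.001664 + 0.0002818 = 3.876712
B = 0.0002818/3.876712 = 0.00007270

Final: 0.00007270


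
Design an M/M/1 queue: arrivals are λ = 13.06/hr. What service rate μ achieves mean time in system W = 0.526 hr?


W = 1/(μ−λ) ⇒ μ − λ = 1/W = 1/0.526 = 1.9011
μ = λ + 1/W = 13.06 + 1.9011 = 14.9611 per hr

Final: 14.9611 /hr


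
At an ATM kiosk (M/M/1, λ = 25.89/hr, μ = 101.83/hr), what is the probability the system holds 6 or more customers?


ρ = 25.89/101.83 = 0.2542
P(N ≥ n) = ρ^n = 0.2542^6 = 0.0002701

Final: 0.0002701


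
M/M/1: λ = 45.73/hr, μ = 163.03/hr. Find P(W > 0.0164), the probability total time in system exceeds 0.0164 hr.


W ~ Exponential(μ−λ) for M/M/1.
μ − λ = 163.03 − 45.73 = 117.3000
P(W > t) = e^{−(μ−λ)t} = e^{−1.9237} = 0.146063

Final: 0.146063


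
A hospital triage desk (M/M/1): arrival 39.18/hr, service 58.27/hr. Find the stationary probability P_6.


ρ = 39.18/58.27 = 0.6724
P_n = (1−ρ)·ρ^n = (1 − 0.6724)·0.6724^6 = 0.3276·0.092409 = 0.030275

Final: 0.030275


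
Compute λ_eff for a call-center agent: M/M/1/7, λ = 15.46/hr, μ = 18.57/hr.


ρ = 0.8325; P_K = (1−ρ)ρ^7/(1−ρ^8) = 0.060350
λ_eff = λ(1 − P_K) = 15.46·(1 − 0.060350) = 15.46·0.939650 = 14.5270 /hr

Final: 14.5270 /hr


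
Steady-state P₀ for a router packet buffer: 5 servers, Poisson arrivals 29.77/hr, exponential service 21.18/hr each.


a = λ/μ = 29.77/21.18 = 1.4056; ρ = a/c = 0.2811
Σ_{k=0}^{4} a^k/k! (terms k=0..4) = 1.00000 + 1.40557 + 0.98782 + 0.46281 + 0.16263 = 4.01883
Tail: a^5/(5!(1−ρ)) = 5.48611/(120·0.7189) = 0.06360
P₀ = 1/(4.01883 + 0.06360) = 1/4.08243 = 0.244952

Final: 0.244952


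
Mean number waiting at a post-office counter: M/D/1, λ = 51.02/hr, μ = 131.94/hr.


ρ = 51.02/131.94 = 0.3867
M/D/1: Lq = ρ²/(2(1−ρ)) = 0.1495/(2·0.6133) = 0.12190

Final: 0.12190


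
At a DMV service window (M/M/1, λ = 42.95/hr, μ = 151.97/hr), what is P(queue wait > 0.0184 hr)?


ρ = 42.95/151.97 = 0.2826
P(Wq > t) = ρ·e^{−(μ−λ)t} = 0.2826·e^{−2.0060}
= 0.2826·0.134530 = 0.038021

Final: 0.038021


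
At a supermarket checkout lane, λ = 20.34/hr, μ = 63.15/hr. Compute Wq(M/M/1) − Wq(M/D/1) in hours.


ρ = 20.34/63.15 = 0.3221
Wq(M/M/1) = ρ/(μ−λ) = 0.3221/42.81 = 0.007524 hr
Wq(M/D/1) = ρ/(2(μ−λ)) = 0.003762 hr
Savings = 0.007524 − 0.003762 = 0.003762 hr

Final: 0.003762 hr


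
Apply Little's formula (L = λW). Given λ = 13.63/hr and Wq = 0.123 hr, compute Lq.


Lq = λWq = 13.63·0.123 = 1.6765

Final: 1.6765


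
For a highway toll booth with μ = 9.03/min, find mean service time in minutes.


Mean service time = 1/μ = 1/9.03 minute = 0.11074 minute
In minutes: 0.11074 × 1 = 0.1107 min

Final: 0.1107 min


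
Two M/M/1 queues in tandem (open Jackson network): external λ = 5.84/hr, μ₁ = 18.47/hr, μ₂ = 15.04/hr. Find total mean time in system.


Each node sees arrival rate λ = 5.84/hr (tandem ⇒ throughput preserved).
W₁ = 1/(μ₁−λ) = 1/(18.47−5.84) = 0.07918 hr
W₂ = 1/(μ₂−λ) = 1/(15.04−5.84) = 0.10870 hr
W_total = W₁ + W₂ = 0.07918 + 0.10870 = 0.18787 hr

Final: 0.18787 hr


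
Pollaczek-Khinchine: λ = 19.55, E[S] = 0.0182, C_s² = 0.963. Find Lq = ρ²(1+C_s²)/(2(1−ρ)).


ρ = λ·E[S] = 19.55·0.0182 = 0.3558
Lq = ρ²(1+C_s²)/(2(1−ρ)) = 0.1266·(1+0.963)/(2·0.6442)
= 0.1266·1.9630/1.2884 = 0.19289

Final: 0.19289


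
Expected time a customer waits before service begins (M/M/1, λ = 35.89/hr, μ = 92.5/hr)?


ρ = 35.89/92.5 = 0.3880
Wq = ρ/(μ−λ) = 0.3880/(92.5 − 35.89) = 0.3880/56.61 = 0.006854 hr

Final: 0.006854 hr


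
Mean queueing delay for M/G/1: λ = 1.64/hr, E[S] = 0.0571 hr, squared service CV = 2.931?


ρ = λ·E[S] = 1.64·0.0571 = 0.09364
E[S²] = E[S]²(1+C_s²) = 0.0571²·(1+2.931) = 0.012817
Wq = λ·E[S²]/(2(1−ρ)) = 1.64·0.012817/(2·0.9064) = 0.01160 hr

Final: 0.01160 hr


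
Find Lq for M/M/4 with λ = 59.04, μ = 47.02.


a = λ/μ = 1.2556; ρ = a/4 = 0.3139
P₀ = 0.283700
Lq = P₀·a^c·ρ / (c!·(1−ρ)²) = 0.283700·2.48574·0.3139/(24·0.47072)
= 0.01959

Final: 0.01959


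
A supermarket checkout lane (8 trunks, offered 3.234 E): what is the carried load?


B(8,3.234) = 0.011764 (Erlang-B)
Carried load = a(1 − B) = 3.234·(1 − 0.011764) = 3.234·0.988236 = 3.1960 E

Final: 3.1960 Erlangs


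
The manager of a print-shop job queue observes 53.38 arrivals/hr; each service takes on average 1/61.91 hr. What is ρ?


ρ = λ/μ = 53.38/61.91 = 0.8622

Final: 0.8622


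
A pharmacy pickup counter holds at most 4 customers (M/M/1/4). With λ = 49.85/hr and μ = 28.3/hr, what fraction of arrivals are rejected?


ρ = λ/μ = 49.85/28.3 = 1.7615
P_K = (1−ρ)ρ^K/(1−ρ^(K+1)) = (-0.7615·9.627531)/(1 − 16.958742)
= -7.331211/-15.958742 = 0.459385

Final: 0.459385


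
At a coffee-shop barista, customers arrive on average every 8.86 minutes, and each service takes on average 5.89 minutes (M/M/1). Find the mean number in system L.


λ = 60/8.86 = 6.7720 /hr
μ = 60/5.89 = 10.1868 /hr
ρ = λ/μ = 6.7720/10.1868 = 0.6648
L = ρ/(1−ρ) = 0.6648/0.3352 = 1.9832

Final: 1.9832


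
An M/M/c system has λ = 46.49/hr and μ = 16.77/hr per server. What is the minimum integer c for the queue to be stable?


Stability requires cμ > λ ⇔ c > λ/μ.
λ/μ = 46.49/16.77 = 2.7722
Minimum integer c = ⌊2.7722⌋ + 1 = 3
Check: 3·16.77 = 50.31 > 46.49, while 2·16.77 = 33.54 ≤ 46.49

Final: 3 servers


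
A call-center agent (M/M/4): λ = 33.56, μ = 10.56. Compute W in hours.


a = 3.1780; ρ = 0.7945; P₀ = 0.028360
Lq = P₀·a^c·ρ/(c!(1−ρ)²) = 2.26794
Wq = Lq/λ = 2.26794/33.56 = 0.06758 hr
W = Wq + 1/μ = 0.06758 + 0.09470 = 0.16228 hr

Final: 0.16228 hr


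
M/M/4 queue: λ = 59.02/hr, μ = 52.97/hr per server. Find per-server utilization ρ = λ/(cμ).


ρ = λ/(cμ) = 59.02/(4·52.97) = 59.02/211.88 = 0.2786

Final: 0.2786


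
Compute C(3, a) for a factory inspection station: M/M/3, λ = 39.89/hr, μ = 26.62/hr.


a = λ/μ = 1.4985; ρ = a/3 = 0.4995
P₀ = 0.210893 (from M/M/c formula)
C(c,a) = [a^c/(c!(1−ρ))]·P₀ = [3.36487/(6·0.5005)]·0.210893
= 1.12050·0.210893 = 0.236305

Final: 0.236305


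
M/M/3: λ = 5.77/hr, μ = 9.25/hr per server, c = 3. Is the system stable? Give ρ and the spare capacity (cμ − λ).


Total capacity cμ = 3·9.25 = 27.75/hr
ρ = λ/(cμ) = 5.77/27.75 = 0.2079
Stable ⇔ ρ < 1: YES
Spare capacity = cμ − λ = 27.75 − 5.77 = 21.98/hr

Final: ρ = 0.2079; stable; margin = 21.98/hr


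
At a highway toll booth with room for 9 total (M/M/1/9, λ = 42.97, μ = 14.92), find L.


ρ = 42.97/14.92 = 2.8800
L = ρ[1 − (K+1)ρ^K + Kρ^(K+1)] / [(1−ρ)(1−ρ^(K+1))]
Numerator: 2.8800·(1 − 10·13632.288702 + 9·39261.356939) = 625053.155740
Denominator: (-1.8800)·(-39260.356939) = 73810.523601
L = 625053.155740/73810.523601 = 8.4683

Final: 8.4683


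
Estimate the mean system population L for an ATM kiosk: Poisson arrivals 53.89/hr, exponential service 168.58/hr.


ρ = λ/μ = 53.89/168.58 = 0.3197
L = ρ/(1−ρ) = 0.3197/(1 − 0.3197) = 0.3197/0.6803 = 0.4699

Final: 0.4699


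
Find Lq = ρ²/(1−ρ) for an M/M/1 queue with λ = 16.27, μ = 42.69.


ρ = 16.27/42.69 = 0.3811
Lq = ρ²/(1−ρ) = 0.1453/0.6189 = 0.2347

Final: 0.2347


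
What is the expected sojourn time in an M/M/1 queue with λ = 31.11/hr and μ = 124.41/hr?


W = 1/(μ−λ) = 1/(124.41 − 31.11) = 1/93.30 = 0.01072 hr

Final: 0.01072 hr


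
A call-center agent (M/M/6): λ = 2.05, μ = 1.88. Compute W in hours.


a = 1.0904; ρ = 0.1817; P₀ = 0.336062
Lq = P₀·a^c·ρ/(c!(1−ρ)²) = 0.0002130
Wq = Lq/λ = 0.0002130/2.05 = 0.0001039 hr
W = Wq + 1/μ = 0.0001039 + 0.53191 = 0.53202 hr

Final: 0.53202 hr


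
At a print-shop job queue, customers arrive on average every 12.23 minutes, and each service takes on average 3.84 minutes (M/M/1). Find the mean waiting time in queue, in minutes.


λ = 60/12.23 = 4.9060 /hr
μ = 60/3.84 = 15.6250 /hr
ρ = λ/μ = 4.9060/15.6250 = 0.3140
Wq = ρ/(μ−λ) = 0.3140/(15.6250−4.9060) = 0.02929 hr
In minutes: 0.02929·60 = 1.758 min

Final: 1.758 min


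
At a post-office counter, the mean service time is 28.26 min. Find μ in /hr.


μ = 1/(service time) in consistent units.
1 hour = 60 min, so μ = 60/28.26 = 2.1231 per hour

Final: 2.1231 /hr


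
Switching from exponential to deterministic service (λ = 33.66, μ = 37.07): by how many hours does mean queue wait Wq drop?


ρ = 33.66/37.07 = 0.9080
Wq(M/M/1) = ρ/(μ−λ) = 0.9080/3.41 = 0.26628 hr
Wq(M/D/1) = ρ/(2(μ−λ)) = 0.13314 hr
Savings = 0.26628 − 0.13314 = 0.13314 hr

Final: 0.13314 hr


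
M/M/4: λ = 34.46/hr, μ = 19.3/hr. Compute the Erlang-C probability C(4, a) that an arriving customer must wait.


a = λ/μ = 1.7855; ρ = a/4 = 0.4464
P₀ = 0.164121 (from M/M/c formula)
C(c,a) = [a^c/(c!(1−ρ))]·P₀ = [10.16323/(24·0.5536)]·0.164121
= 0.76490·0.164121 = 0.125536

Final: 0.125536


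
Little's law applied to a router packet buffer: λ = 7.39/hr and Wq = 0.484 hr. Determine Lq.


Lq = λWq = 7.39·0.484 = 3.5768

Final: 3.5768


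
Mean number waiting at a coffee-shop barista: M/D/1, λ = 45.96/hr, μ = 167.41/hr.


ρ = 45.96/167.41 = 0.2745
M/D/1: Lq = ρ²/(2(1−ρ)) = 0.07537/(2·0.7255) = 0.05195

Final: 0.05195


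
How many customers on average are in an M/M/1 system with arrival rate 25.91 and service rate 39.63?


ρ = λ/μ = 25.91/39.63 = 0.6538
L = ρ/(1−ρ) = 0.6538/(1 − 0.6538) = 0.6538/0.3462 = 1.8885

Final: 1.8885


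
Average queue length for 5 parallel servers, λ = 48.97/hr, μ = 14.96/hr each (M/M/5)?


a = λ/μ = 3.2734; ρ = a/5 = 0.6547
P₀ = 0.034094
Lq = P₀·a^c·ρ / (c!·(1−ρ)²) = 0.034094·375.83096·0.6547/(120·0.11925)
= 0.58624

Final: 0.58624


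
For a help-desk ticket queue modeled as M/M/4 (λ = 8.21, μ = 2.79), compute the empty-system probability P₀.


a = λ/μ = 8.21/2.79 = 2.9427; ρ = a/c = 0.7357
Σ_{k=0}^{3} a^k/k! (terms k=0..3) = 1.00000 + 2.94265 + 4.32960 + 4.24684 = 12.51909
Tail: a^4/(4!(1−ρ)) = 74.98179/(24·0.2643) = 11.81916
P₀ = 1/(12.51909 + 11.81916) = 1/24.33825 = 0.041088

Final: 0.041088


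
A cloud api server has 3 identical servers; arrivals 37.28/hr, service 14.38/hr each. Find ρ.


ρ = λ/(cμ) = 37.28/(3·14.38) = 37.28/43.14 = 0.8642

Final: 0.8642


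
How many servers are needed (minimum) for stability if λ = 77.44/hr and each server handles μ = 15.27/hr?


Stability requires cμ > λ ⇔ c > λ/μ.
λ/μ = 77.44/15.27 = 5.0714
Minimum integer c = ⌊5.0714⌋ + 1 = 6
Check: 6·15.27 = 91.62 > 77.44, while 5·15.27 = 76.35 ≤ 77.44

Final: 6 servers


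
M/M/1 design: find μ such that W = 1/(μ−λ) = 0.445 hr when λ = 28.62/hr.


W = 1/(μ−λ) ⇒ μ − λ = 1/W = 1/0.445 = 2.2472
μ = λ + 1/W = 28.62 + 2.2472 = 30.8672 per hr

Final: 30.8672 /hr


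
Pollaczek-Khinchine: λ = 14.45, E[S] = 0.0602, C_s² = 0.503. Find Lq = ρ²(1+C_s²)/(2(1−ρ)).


ρ = λ·E[S] = 14.45·0.0602 = 0.8699
Lq = ρ²(1+C_s²)/(2(1−ρ)) = 0.7567·(1+0.503)/(2·0.1301)
= 0.7567·1.5030/0.2602 = 4.37066

Final: 4.37066


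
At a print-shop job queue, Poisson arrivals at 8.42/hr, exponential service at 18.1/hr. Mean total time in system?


W = 1/(μ−λ) = 1/(18.1 − 8.42) = 1/9.68 = 0.1033 hr

Final: 0.1033 hr


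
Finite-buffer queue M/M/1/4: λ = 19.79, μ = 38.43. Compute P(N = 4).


ρ = λ/μ = 19.79/38.43 = 0.5150
P_K = (1−ρ)ρ^K/(1−ρ^(K+1)) = (0.4850·0.070324)/(1 − 0.036214)
= 0.034110/0.963786 = 0.035391

Final: 0.035391


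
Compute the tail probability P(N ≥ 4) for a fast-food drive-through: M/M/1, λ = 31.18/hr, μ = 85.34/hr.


ρ = 31.18/85.34 = 0.3654
P(N ≥ n) = ρ^n = 0.3654^4 = 0.017819

Final: 0.017819


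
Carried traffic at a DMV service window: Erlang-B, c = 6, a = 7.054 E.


B(6,7.054) = 0.334690 (Erlang-B)
Carried load = a(1 − B) = 7.054·(1 − 0.334690) = 7.054·0.665310 = 4.6931 E

Final: 4.6931 Erlangs


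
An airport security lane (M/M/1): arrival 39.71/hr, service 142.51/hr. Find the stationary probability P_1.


ρ = 39.71/142.51 = 0.2786
P_n = (1−ρ)·ρ^n = (1 − 0.2786)·0.2786^1 = 0.7214·0.278647 = 0.201003

Final: 0.201003


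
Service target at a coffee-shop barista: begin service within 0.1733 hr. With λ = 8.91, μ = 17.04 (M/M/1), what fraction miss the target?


ρ = 8.91/17.04 = 0.5229
P(Wq > t) = ρ·e^{−(μ−λ)t} = 0.5229·e^{−1.4089}
= 0.5229·0.244405 = 0.127796

Final: 0.127796


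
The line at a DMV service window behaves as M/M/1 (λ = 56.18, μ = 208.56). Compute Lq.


ρ = 56.18/208.56 = 0.2694
Lq = ρ²/(1−ρ) = 0.07256/0.7306 = 0.09931

Final: 0.09931


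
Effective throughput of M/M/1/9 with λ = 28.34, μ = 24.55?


ρ = 1.1544; P_K = (1−ρ)ρ^9/(1−ρ^10) = 0.175495
λ_eff = λ(1 − P_K) = 28.34·(1 − 0.175495) = 28.34·0.824505 = 23.3665 /hr

Final: 23.3665 /hr


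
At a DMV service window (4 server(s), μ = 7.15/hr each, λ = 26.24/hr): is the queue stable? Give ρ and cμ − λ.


Total capacity cμ = 4·7.15 = 28.60/hr
ρ = λ/(cμ) = 26.24/28.60 = 0.9175
Stable ⇔ ρ < 1: YES
Spare capacity = cμ − λ = 28.60 − 26.24 = 2.36/hr

Final: ρ = 0.9175; stable; margin = 2.36/hr


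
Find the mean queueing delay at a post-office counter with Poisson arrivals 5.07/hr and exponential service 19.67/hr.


ρ = 5.07/19.67 = 0.2578
Wq = ρ/(μ−λ) = 0.2578/(19.67 − 5.07) = 0.2578/14.60 = 0.01765 hr

Final: 0.01765 hr


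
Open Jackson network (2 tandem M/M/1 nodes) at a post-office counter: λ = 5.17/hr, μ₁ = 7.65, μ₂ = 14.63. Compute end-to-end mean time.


Each node sees arrival rate λ = 5.17/hr (tandem ⇒ throughput preserved).
W₁ = 1/(μ₁−λ) = 1/(7.65−5.17) = 0.40323 hr
W₂ = 1/(μ₂−λ) = 1/(14.63−5.17) = 0.10571 hr
W_total = W₁ + W₂ = 0.40323 + 0.10571 = 0.50893 hr

Final: 0.50893 hr


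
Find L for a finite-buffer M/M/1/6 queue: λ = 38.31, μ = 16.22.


ρ = 38.31/16.22 = 2.3619
L = ρ[1 − (K+1)ρ^K + Kρ^(K+1)] / [(1−ρ)(1−ρ^(K+1))]
Numerator: 2.3619·(1 − 7·173.607232 + 6·410.042729) = 2942.939592
Denominator: (-1.3619)·(-409.042729) = 557.074838
L = 2942.939592/557.074838 = 5.2828

Final: 5.2828


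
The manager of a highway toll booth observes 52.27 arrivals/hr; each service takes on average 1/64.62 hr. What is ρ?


ρ = λ/μ = 52.27/64.62 = 0.8089

Final: 0.8089


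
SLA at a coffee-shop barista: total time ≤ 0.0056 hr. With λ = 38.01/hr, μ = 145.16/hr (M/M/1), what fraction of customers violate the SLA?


W ~ Exponential(μ−λ) for M/M/1.
μ − λ = 145.16 − 38.01 = 107.1500
P(W > t) = e^{−(μ−λ)t} = e^{−0.6000} = 0.548790

Final: 0.548790


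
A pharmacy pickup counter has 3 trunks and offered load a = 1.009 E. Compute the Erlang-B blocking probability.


B(c,a) = (a^c/c!) / Σ_{k=0}^{c} a^k/k!
a^3/3! = 0.171207
Σ terms (k=0..3): 1.00000 + 1.00900 + 0.50904 + 0.17121 = 2.689248
B = 0.171207/2.689248 = 0.063664

Final: 0.063664


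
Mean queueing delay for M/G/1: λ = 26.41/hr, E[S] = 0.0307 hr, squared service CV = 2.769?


ρ = λ·E[S] = 26.41·0.0307 = 0.8108
E[S²] = E[S]²(1+C_s²) = 0.0307²·(1+2.769) = 0.003552
Wq = λ·E[S²]/(2(1−ρ)) = 26.41·0.003552/(2·0.1892) = 0.24791 hr

Final: 0.24791 hr


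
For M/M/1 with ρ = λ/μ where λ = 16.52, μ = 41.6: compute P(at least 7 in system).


ρ = 16.52/41.6 = 0.3971
P(N ≥ n) = ρ^n = 0.3971^7 = 0.001557

Final: 0.001557


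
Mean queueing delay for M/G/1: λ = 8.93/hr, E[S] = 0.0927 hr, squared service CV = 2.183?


ρ = λ·E[S] = 8.93·0.0927 = 0.8278
E[S²] = E[S]²(1+C_s²) = 0.0927²·(1+2.183) = 0.027352
Wq = λ·E[S²]/(2(1−ρ)) = 8.93·0.027352/(2·0.1722) = 0.70927 hr

Final: 0.70927 hr


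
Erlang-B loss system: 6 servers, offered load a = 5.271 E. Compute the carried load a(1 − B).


B(6,5.271) = 0.212116 (Erlang-B)
Carried load = a(1 − B) = 5.271·(1 − 0.212116) = 5.271·0.787884 = 4.1529 E

Final: 4.1529 Erlangs


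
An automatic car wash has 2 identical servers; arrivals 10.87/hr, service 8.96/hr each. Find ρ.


ρ = λ/(cμ) = 10.87/(2·8.96) = 10.87/17.92 = 0.6066

Final: 0.6066


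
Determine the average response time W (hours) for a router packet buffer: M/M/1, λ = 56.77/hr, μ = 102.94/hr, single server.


W = 1/(μ−λ) = 1/(102.94 − 56.77) = 1/46.17 = 0.02166 hr

Final: 0.02166 hr


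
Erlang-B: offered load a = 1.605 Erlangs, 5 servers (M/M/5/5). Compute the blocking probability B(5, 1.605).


B(c,a) = (a^c/c!) / Σ_{k=0}^{c} a^k/k!
a^5/5! = 0.088755
Σ terms (k=0..5): 1.00000 + 1.60500 + 1.28801 + 0.68909 + 0.27650 + 0.08876 = 4.947350
B = 0.088755/4.947350 = 0.017940

Final: 0.017940


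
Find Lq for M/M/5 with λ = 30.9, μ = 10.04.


a = λ/μ = 3.0777; ρ = a/5 = 0.6155
P₀ = 0.042742
Lq = P₀·a^c·ρ / (c!·(1−ρ)²) = 0.042742·276.13651·0.6155/(120·0.14781)
= 0.40958

Final: 0.40958


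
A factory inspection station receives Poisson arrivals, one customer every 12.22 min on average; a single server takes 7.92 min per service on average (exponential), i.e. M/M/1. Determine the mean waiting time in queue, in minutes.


λ = 60/12.22 = 4.9100 /hr
μ = 60/7.92 = 7.5758 /hr
ρ = λ/μ = 4.9100/7.5758 = 0.6481
Wq = ρ/(μ−λ) = 0.6481/(7.5758−4.9100) = 0.24313 hr
In minutes: 0.24313·60 = 14.588 min

Final: 14.588 min


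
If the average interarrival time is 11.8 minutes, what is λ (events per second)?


λ = 1/(interarrival time) in consistent units.
1 second = 0.0166667 min, so λ = 0.0166667/11.8 = 0.001412 per second

Final: 0.001412 /sec


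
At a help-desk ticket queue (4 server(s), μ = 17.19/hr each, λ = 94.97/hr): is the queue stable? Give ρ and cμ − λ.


Total capacity cμ = 4·17.19 = 68.76/hr
ρ = λ/(cμ) = 94.97/68.76 = 1.3812
Stable ⇔ ρ < 1: NO
Spare capacity = cμ − λ = 68.76 − 94.97 = -26.21/hr

Final: ρ = 1.3812; unstable; margin = -26.21/hr


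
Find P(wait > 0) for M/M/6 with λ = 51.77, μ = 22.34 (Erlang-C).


a = λ/μ = 2.3174; ρ = a/6 = 0.3862
P₀ = 0.098178 (from M/M/c formula)
C(c,a) = [a^c/(c!(1−ρ))]·P₀ = [154.87096/(720·0.6138)]·0.098178
= 0.35045·0.098178 = 0.034407

Final: 0.034407


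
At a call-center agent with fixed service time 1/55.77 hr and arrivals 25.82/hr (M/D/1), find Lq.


ρ = 25.82/55.77 = 0.4630
M/D/1: Lq = ρ²/(2(1−ρ)) = 0.2143/(2·0.5370) = 0.19957

Final: 0.19957


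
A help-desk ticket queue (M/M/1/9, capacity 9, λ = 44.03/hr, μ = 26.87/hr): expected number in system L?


ρ = 44.03/26.87 = 1.6386
L = ρ[1 − (K+1)ρ^K + Kρ^(K+1)] / [(1−ρ)(1−ρ^(K+1))]
Numerator: 1.6386·(1 − 10·85.178340 + 9·139.575821) = 664.299124
Denominator: (-0.6386)·(-138.575821) = 88.498738
L = 664.299124/88.498738 = 7.5063

Final: 7.5063


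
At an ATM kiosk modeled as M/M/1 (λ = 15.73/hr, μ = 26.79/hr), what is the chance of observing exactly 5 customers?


ρ = 15.73/26.79 = 0.5872
P_n = (1−ρ)·ρ^n = (1 − 0.5872)·0.5872^5 = 0.4128·0.069788 = 0.028811

Final: 0.028811


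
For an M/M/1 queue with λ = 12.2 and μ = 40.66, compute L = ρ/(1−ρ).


ρ = λ/μ = 12.2/40.66 = 0.3000
L = ρ/(1−ρ) = 0.3000/(1 − 0.3000) = 0.3000/0.7000 = 0.4287

Final: 0.4287


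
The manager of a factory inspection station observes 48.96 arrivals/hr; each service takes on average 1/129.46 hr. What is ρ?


ρ = λ/μ = 48.96/129.46 = 0.3782

Final: 0.3782


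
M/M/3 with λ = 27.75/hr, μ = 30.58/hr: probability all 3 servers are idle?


a = λ/μ = 27.75/30.58 = 0.9075; ρ = a/c = 0.3025
Σ_{k=0}^{2} a^k/k! (terms k=0..2) = 1.00000 + 0.90746 + 0.41174 = 2.31919
Tail: a^3/(3!(1−ρ)) = 0.74727/(6·0.6975) = 0.17855
P₀ = 1/(2.31919 + 0.17855) = 1/2.49775 = 0.400361

Final: 0.400361


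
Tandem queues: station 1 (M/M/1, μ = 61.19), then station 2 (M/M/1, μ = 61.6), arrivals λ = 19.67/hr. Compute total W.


Each node sees arrival rate λ = 19.67/hr (tandem ⇒ throughput preserved).
W₁ = 1/(μ₁−λ) = 1/(61.19−19.67) = 0.02408 hr
W₂ = 1/(μ₂−λ) = 1/(61.6−19.67) = 0.02385 hr
W_total = W₁ + W₂ = 0.02408 + 0.02385 = 0.04793 hr

Final: 0.04793 hr


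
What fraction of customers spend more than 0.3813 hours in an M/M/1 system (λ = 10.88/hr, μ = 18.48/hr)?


W ~ Exponential(μ−λ) for M/M/1.
μ − λ = 18.48 − 10.88 = 7.6000
P(W > t) = e^{−(μ−λ)t} = e^{−2.8979} = 0.055140

Final: 0.055140


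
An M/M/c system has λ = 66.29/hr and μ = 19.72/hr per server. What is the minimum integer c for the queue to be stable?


Stability requires cμ > λ ⇔ c > λ/μ.
λ/μ = 66.29/19.72 = 3.3616
Minimum integer c = ⌊3.3616⌋ + 1 = 4
Check: 4·19.72 = 78.88 > 66.29, while 3·19.72 = 59.16 ≤ 66.29

Final: 4 servers


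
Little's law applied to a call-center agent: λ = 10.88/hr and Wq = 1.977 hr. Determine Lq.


Lq = λWq = 10.88·1.977 = 21.5098

Final: 21.5098


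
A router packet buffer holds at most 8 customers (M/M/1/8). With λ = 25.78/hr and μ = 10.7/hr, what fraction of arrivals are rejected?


ρ = λ/μ = 25.78/10.7 = 2.4093
P_K = (1−ρ)ρ^K/(1−ρ^(K+1)) = (-1.4093·1135.515541)/(1 − 2735.849594)
= -1600.334053/-2734.849594 = 0.585163

Final: 0.585163


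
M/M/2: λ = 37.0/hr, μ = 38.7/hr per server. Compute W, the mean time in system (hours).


a = 0.9561; ρ = 0.4780; P₀ = 0.353147
Lq = P₀·a^c·ρ/(c!(1−ρ)²) = 0.28320
Wq = Lq/λ = 0.28320/37.0 = 0.007654 hr
W = Wq + 1/μ = 0.007654 + 0.02584 = 0.03349 hr

Final: 0.03349 hr


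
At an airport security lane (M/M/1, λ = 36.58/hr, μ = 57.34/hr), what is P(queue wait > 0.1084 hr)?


ρ = 36.58/57.34 = 0.6379
P(Wq > t) = ρ·e^{−(μ−λ)t} = 0.6379·e^{−2.2504}
= 0.6379·0.105359 = 0.067214

Final: 0.067214


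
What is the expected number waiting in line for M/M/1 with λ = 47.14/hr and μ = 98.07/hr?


ρ = 47.14/98.07 = 0.4807
Lq = ρ²/(1−ρ) = 0.2311/0.5193 = 0.4449

Final: 0.4449


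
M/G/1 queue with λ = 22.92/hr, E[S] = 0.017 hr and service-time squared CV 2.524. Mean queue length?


ρ = λ·E[S] = 22.92·0.017 = 0.3896
Lq = ρ²(1+C_s²)/(2(1−ρ)) = 0.1518·(1+2.524)/(2·0.6104)
= 0.1518·3.5240/1.2207 = 0.43828

Final: 0.43828


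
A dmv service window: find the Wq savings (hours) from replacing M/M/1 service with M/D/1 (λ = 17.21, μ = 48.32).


ρ = 17.21/48.32 = 0.3562
Wq(M/M/1) = ρ/(μ−λ) = 0.3562/31.11 = 0.01145 hr
Wq(M/D/1) = ρ/(2(μ−λ)) = 0.005724 hr
Savings = 0.01145 − 0.005724 = 0.005724 hr

Final: 0.005724 hr


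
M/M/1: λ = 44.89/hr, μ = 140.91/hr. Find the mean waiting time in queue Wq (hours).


ρ = 44.89/140.91 = 0.3186
Wq = ρ/(μ−λ) = 0.3186/(140.91 − 44.89) = 0.3186/96.02 = 0.003318 hr

Final: 0.003318 hr


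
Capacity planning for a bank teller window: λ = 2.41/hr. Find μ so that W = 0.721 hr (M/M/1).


W = 1/(μ−λ) ⇒ μ − λ = 1/W = 1/0.721 = 1.3870
μ = λ + 1/W = 2.41 + 1.3870 = 3.7970 per hr

Final: 3.7970 /hr


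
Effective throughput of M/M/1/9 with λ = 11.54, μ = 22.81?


ρ = 0.5059; P_K = (1−ρ)ρ^9/(1−ρ^10) = 0.001074
λ_eff = λ(1 − P_K) = 11.54·(1 − 0.001074) = 11.54·0.998926 = 11.5276 /hr

Final: 11.5276 /hr


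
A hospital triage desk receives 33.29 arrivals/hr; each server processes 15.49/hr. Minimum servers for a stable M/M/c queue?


Stability requires cμ > λ ⇔ c > λ/μ.
λ/μ = 33.29/15.49 = 2.1491
Minimum integer c = ⌊2.1491⌋ + 1 = 3
Check: 3·15.49 = 46.47 > 33.29, while 2·15.49 = 30.98 ≤ 33.29

Final: 3 servers


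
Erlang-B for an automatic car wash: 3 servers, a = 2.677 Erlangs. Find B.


B(c,a) = (a^c/c!) / Σ_{k=0}^{c} a^k/k!
a^3/3! = 3.197377
Σ terms (k=0..3): 1.00000 + 2.67700 + 3.58316 + 3.19738 = 10.457542
B = 3.197377/10.457542 = 0.305748

Final: 0.305748


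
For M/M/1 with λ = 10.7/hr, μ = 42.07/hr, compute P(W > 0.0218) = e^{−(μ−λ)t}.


W ~ Exponential(μ−λ) for M/M/1.
μ − λ = 42.07 − 10.7 = 31.3700
P(W > t) = e^{−(μ−λ)t} = e^{−0.6839} = 0.504662

Final: 0.504662


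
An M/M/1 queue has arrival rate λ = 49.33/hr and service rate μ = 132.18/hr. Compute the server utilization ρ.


ρ = λ/μ = 49.33/132.18 = 0.3732

Final: 0.3732


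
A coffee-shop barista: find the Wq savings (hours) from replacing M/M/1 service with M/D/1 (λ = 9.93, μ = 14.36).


ρ = 9.93/14.36 = 0.6915
Wq(M/M/1) = ρ/(μ−λ) = 0.6915/4.43 = 0.15610 hr
Wq(M/D/1) = ρ/(2(μ−λ)) = 0.07805 hr
Savings = 0.15610 − 0.07805 = 0.07805 hr

Final: 0.07805 hr


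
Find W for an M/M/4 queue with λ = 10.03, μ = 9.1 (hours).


a = 1.1022; ρ = 0.2755; P₀ = 0.331382
Lq = P₀·a^c·ρ/(c!(1−ρ)²) = 0.01070
Wq = Lq/λ = 0.01070/10.03 = 0.001067 hr
W = Wq + 1/μ = 0.001067 + 0.10989 = 0.11096 hr

Final: 0.11096 hr


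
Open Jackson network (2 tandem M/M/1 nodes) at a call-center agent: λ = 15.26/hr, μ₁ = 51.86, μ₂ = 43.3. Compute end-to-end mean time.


Each node sees arrival rate λ = 15.26/hr (tandem ⇒ throughput preserved).
W₁ = 1/(μ₁−λ) = 1/(51.86−15.26) = 0.02732 hr
W₂ = 1/(μ₂−λ) = 1/(43.3−15.26) = 0.03566 hr
W_total = W₁ + W₂ = 0.02732 + 0.03566 = 0.06299 hr

Final: 0.06299 hr


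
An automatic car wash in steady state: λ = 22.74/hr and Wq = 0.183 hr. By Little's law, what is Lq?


Lq = λWq = 22.74·0.183 = 4.1614

Final: 4.1614


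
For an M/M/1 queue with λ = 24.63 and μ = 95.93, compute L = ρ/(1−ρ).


ρ = λ/μ = 24.63/95.93 = 0.2567
L = ρ/(1−ρ) = 0.2567/(1 − 0.2567) = 0.2567/0.7433 = 0.3454

Final: 0.3454


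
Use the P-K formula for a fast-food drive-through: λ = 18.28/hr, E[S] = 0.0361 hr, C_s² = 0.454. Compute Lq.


ρ = λ·E[S] = 18.28·0.0361 = 0.6599
Lq = ρ²(1+C_s²)/(2(1−ρ)) = 0.4355·(1+0.454)/(2·0.3401)
= 0.4355·1.4540/0.6802 = 0.93090

Final: 0.93090


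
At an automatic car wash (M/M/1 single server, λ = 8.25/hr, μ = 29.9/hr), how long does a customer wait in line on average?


ρ = 8.25/29.9 = 0.2759
Wq = ρ/(μ−λ) = 0.2759/(29.9 − 8.25) = 0.2759/21.65 = 0.01274 hr

Final: 0.01274 hr


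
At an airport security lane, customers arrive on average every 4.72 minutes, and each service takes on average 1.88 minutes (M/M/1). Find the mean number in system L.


λ = 60/4.72 = 12.7119 /hr
μ = 60/1.88 = 31.9149 /hr
ρ = λ/μ = 12.7119/31.9149 = 0.3983
L = ρ/(1−ρ) = 0.3983/0.6017 = 0.6620

Final: 0.6620


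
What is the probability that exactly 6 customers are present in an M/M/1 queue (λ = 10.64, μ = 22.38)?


ρ = 10.64/22.38 = 0.4754
P_n = (1−ρ)·ρ^n = (1 − 0.4754)·0.4754^6 = 0.5246·0.011548 = 0.006058

Final: 0.006058


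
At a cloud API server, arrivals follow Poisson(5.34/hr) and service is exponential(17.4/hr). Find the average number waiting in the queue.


ρ = 5.34/17.4 = 0.3069
Lq = ρ²/(1−ρ) = 0.09419/0.6931 = 0.1359

Final: 0.1359


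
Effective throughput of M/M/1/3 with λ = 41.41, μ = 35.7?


ρ = 1.1599; P_K = (1−ρ)ρ^3/(1−ρ^4) = 0.308062
λ_eff = λ(1 − P_K) = 41.41·(1 − 0.308062) = 41.41·0.691938 = 28.6531 /hr

Final: 28.6531 /hr


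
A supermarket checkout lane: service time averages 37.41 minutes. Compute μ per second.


μ = 1/(service time) in consistent units.
1 second = 0.0166667 min, so μ = 0.0166667/37.41 = 0.0004455 per second

Final: 0.0004455 /sec


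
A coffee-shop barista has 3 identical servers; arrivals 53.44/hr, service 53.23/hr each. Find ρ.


ρ = λ/(cμ) = 53.44/(3·53.23) = 53.44/159.69 = 0.3346

Final: 0.3346


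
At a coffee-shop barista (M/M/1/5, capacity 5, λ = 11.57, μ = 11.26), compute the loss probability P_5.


ρ = λ/μ = 11.57/11.26 = 1.0275
P_K = (1−ρ)ρ^K/(1−ρ^(K+1)) = (-0.02753·1.145447)/(1 − 1.176982)
= -0.031535/-0.176982 = 0.178184

Final: 0.178184


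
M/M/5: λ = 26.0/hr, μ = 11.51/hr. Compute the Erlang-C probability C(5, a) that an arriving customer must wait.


a = λ/μ = 2.2589; ρ = a/5 = 0.4518
P₀ = 0.102984 (from M/M/c formula)
C(c,a) = [a^c/(c!(1−ρ))]·P₀ = [58.81527/(120·0.5482)]·0.102984
= 0.89404·0.102984 = 0.092072

Final: 0.092072


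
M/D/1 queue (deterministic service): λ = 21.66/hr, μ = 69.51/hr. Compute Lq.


ρ = 21.66/69.51 = 0.3116
M/D/1: Lq = ρ²/(2(1−ρ)) = 0.09710/(2·0.6884) = 0.07053

Final: 0.07053


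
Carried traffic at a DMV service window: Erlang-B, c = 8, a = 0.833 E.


B(8,0.833) = 0.000002500 (Erlang-B)
Carried load = a(1 − B) = 0.833·(1 − 0.000002500) = 0.833·0.999998 = 0.8330 E

Final: 0.8330 Erlangs


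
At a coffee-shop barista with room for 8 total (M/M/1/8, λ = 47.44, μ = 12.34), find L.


ρ = 47.44/12.34 = 3.8444
L = ρ[1 − (K+1)ρ^K + Kρ^(K+1)] / [(1−ρ)(1−ρ^(K+1))]
Numerator: 3.8444·(1 − 9·47712.938606 + 8·183428.023296) = 3990529.544086
Denominator: (-2.8444)·(-183427.023296) = 521741.370963
L = 3990529.544086/521741.370963 = 7.6485

Final: 7.6485


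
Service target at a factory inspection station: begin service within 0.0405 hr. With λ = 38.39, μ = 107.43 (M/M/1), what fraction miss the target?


ρ = 38.39/107.43 = 0.3573
P(Wq > t) = ρ·e^{−(μ−λ)t} = 0.3573·e^{−2.7961}
= 0.3573·0.061046 = 0.021815

Final: 0.021815


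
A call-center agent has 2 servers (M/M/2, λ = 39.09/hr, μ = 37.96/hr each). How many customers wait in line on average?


a = λ/μ = 1.0298; ρ = a/2 = 0.5149
P₀ = 0.320233
Lq = P₀·a^c·ρ / (c!·(1−ρ)²) = 0.320233·1.06042·0.5149/(2·0.23534)
= 0.37148

Final: 0.37148


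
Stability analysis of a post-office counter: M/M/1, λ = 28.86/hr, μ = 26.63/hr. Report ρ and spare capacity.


Total capacity cμ = 1·26.63 = 26.63/hr
ρ = λ/(cμ) = 28.86/26.63 = 1.0837
Stable ⇔ ρ < 1: NO
Spare capacity = cμ − λ = 26.63 − 28.86 = -2.23/hr

Final: ρ = 1.0837; unstable; margin = -2.23/hr


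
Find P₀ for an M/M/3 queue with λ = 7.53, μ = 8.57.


a = λ/μ = 7.53/8.57 = 0.8786; ρ = a/c = 0.2929
Σ_{k=0}^{2} a^k/k! (terms k=0..2) = 1.00000 + 0.87865 + 0.38601 = 2.26466
Tail: a^3/(3!(1−ρ)) = 0.67833/(6·0.7071) = 0.15988
P₀ = 1/(2.26466 + 0.15988) = 1/2.42454 = 0.412450

Final: 0.412450


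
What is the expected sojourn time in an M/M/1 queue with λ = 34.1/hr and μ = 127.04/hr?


W = 1/(μ−λ) = 1/(127.04 − 34.1) = 1/92.94 = 0.01076 hr

Final: 0.01076 hr


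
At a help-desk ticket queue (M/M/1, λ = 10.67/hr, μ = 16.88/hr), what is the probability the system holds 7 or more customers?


ρ = 10.67/16.88 = 0.6321
P(N ≥ n) = ρ^n = 0.6321^7 = 0.040322

Final: 0.040322


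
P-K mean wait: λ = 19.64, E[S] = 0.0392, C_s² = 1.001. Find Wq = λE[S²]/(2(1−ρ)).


ρ = λ·E[S] = 19.64·0.0392 = 0.7699
E[S²] = E[S]²(1+C_s²) = 0.0392²·(1+1.001) = 0.003075
Wq = λ·E[S²]/(2(1−ρ)) = 19.64·0.003075/(2·0.2301) = 0.13122 hr

Final: 0.13122 hr


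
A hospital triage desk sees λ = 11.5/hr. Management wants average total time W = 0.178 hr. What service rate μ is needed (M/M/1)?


W = 1/(μ−λ) ⇒ μ − λ = 1/W = 1/0.178 = 5.6180
μ = λ + 1/W = 11.5 + 5.6180 = 17.1180 per hr

Final: 17.1180 /hr


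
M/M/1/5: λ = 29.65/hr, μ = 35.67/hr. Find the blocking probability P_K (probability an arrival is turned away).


ρ = λ/μ = 29.65/35.67 = 0.8312
P_K = (1−ρ)ρ^K/(1−ρ^(K+1)) = (0.1688·0.396833)/(1 − 0.329860)
= 0.066973/0.670140 = 0.099939

Final: 0.099939


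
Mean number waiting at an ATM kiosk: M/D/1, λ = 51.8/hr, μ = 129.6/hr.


ρ = 51.8/129.6 = 0.3997
M/D/1: Lq = ρ²/(2(1−ρ)) = 0.1598/(2·0.6003) = 0.13306

Final: 0.13306


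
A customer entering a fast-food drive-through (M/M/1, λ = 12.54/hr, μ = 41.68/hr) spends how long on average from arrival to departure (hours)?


W = 1/(μ−λ) = 1/(41.68 − 12.54) = 1/29.14 = 0.03432 hr

Final: 0.03432 hr


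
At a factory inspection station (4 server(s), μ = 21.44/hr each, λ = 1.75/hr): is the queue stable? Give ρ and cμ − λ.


Total capacity cμ = 4·21.44 = 85.76/hr
ρ = λ/(cμ) = 1.75/85.76 = 0.02041
Stable ⇔ ρ < 1: YES
Spare capacity = cμ − λ = 85.76 − 1.75 = 84.01/hr

Final: ρ = 0.02041; stable; margin = 84.01/hr


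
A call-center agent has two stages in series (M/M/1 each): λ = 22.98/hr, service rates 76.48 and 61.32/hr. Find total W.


Each node sees arrival rate λ = 22.98/hr (tandem ⇒ throughput preserved).
W₁ = 1/(μ₁−λ) = 1/(76.48−22.98) = 0.01869 hr
W₂ = 1/(μ₂−λ) = 1/(61.32−22.98) = 0.02608 hr
W_total = W₁ + W₂ = 0.01869 + 0.02608 = 0.04477 hr

Final: 0.04477 hr


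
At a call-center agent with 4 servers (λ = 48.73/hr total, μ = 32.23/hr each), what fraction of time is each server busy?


ρ = λ/(cμ) = 48.73/(4·32.23) = 48.73/128.92 = 0.3780

Final: 0.3780


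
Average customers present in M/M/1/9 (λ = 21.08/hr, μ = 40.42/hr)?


ρ = 21.08/40.42 = 0.5215
L = ρ[1 − (K+1)ρ^K + Kρ^(K+1)] / [(1−ρ)(1−ρ^(K+1))]
Numerator: 0.5215·(1 − 10·0.002854 + 9·0.001488) = 0.513626
Denominator: (0.4785)·(0.998512) = 0.477764
L = 0.513626/0.477764 = 1.0751

Final: 1.0751


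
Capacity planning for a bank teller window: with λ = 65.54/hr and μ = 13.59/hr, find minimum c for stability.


Stability requires cμ > λ ⇔ c > λ/μ.
λ/μ = 65.54/13.59 = 4.8227
Minimum integer c = ⌊4.8227⌋ + 1 = 5
Check: 5·13.59 = 67.95 > 65.54, while 4·13.59 = 54.36 ≤ 65.54

Final: 5 servers


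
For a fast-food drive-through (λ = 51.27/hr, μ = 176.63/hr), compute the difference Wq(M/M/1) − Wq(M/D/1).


ρ = 51.27/176.63 = 0.2903
Wq(M/M/1) = ρ/(μ−λ) = 0.2903/125.36 = 0.002315 hr
Wq(M/D/1) = ρ/(2(μ−λ)) = 0.001158 hr
Savings = 0.002315 − 0.001158 = 0.001158 hr

Final: 0.001158 hr


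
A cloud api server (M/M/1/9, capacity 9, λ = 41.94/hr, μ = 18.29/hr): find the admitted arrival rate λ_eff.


ρ = 2.2931; P_K = (1−ρ)ρ^9/(1−ρ^10) = 0.564041
λ_eff = λ(1 − P_K) = 41.94·(1 − 0.564041) = 41.94·0.435959 = 18.2841 /hr

Final: 18.2841 /hr


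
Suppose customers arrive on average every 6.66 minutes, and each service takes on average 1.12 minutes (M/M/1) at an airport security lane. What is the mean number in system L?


λ = 60/6.66 = 9.0090 /hr
μ = 60/1.12 = 53.5714 /hr
ρ = λ/μ = 9.0090/53.5714 = 0.1682
L = ρ/(1−ρ) = 0.1682/0.8318 = 0.2022

Final: 0.2022
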